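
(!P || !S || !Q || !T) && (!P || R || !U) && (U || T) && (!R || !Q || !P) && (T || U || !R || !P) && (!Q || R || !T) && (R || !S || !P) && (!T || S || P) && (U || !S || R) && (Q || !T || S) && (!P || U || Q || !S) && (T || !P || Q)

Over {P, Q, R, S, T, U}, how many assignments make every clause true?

14

There are 2^6 = 64 truth assignments over (P, Q, R, S, T, U).
Split on R. With R = true, the clauses containing R are satisfied and !R drops from the rest; 9 of the 2^5 = 32 assignments to the other variables satisfy what remains.
With R = false, by the same count on the reduced clause set, 5 assignments work.
(One model: P=F, Q=F, R=F, S=F, T=F, U=T.)
Total: 9 + 5 = 14.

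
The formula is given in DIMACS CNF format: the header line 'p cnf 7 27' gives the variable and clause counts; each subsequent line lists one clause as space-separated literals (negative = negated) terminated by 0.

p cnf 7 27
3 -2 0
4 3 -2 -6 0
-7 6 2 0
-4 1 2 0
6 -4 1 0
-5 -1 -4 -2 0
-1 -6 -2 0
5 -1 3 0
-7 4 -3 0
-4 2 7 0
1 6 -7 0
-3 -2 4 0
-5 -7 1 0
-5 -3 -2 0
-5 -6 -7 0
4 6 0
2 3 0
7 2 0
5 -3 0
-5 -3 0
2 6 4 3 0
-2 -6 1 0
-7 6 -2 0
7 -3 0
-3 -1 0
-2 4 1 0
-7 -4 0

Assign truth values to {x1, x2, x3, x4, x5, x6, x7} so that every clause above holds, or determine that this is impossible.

Case x3 = True:
(x5) alone gives x5 = True.
That conflicts with the unit clause (¬x5).
Backtrack on x3: now try x3 = False.
(¬x2) alone gives x2 = False.
That conflicts with the unit clause (x2).
Neither x3 = True nor x3 = False works.

UNSATISFIABLE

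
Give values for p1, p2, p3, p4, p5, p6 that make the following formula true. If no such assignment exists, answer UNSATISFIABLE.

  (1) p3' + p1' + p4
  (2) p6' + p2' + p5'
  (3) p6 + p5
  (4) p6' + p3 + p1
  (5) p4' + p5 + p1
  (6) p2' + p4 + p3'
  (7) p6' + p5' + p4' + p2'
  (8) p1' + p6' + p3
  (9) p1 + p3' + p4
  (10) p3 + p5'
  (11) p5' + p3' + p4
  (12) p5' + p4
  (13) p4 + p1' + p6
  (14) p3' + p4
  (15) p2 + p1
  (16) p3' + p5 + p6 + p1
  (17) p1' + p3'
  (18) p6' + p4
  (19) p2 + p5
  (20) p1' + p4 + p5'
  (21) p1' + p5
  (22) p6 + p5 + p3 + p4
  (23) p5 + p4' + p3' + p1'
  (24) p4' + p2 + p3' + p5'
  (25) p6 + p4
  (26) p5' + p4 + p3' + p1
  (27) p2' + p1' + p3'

Suppose p6 = 0.
From the singleton clause (p5), p5 = 1.
From the singleton clause (p3), p3 = 1.
From the singleton clause (p4), p4 = 1.
From the singleton clause (p1'), p1 = 0.
From the singleton clause (p2), p2 = 1.
All clauses are satisfied.

p1 ↦ 0, p2 ↦ 1, p3 ↦ 1, p4 ↦ 1, p5 ↦ 1, p6 ↦ 0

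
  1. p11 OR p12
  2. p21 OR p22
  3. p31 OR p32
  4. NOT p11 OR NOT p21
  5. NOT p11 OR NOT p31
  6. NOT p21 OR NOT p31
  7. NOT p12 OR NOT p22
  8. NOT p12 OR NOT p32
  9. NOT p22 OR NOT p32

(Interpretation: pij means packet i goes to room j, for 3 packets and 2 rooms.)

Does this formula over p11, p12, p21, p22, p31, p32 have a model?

Unsatisfiable

Suppose p11 = true.
From the singleton clause (NOT p21), p21 = false.
From the singleton clause (p22), p22 = true.
From the singleton clause (NOT p31), p31 = false.
From the singleton clause (p32), p32 = true.
Now (NOT p32) is unsatisfied and unit — conflict.
That branch fails; take p11 = false instead.
From the singleton clause (p12), p12 = true.
From the singleton clause (NOT p22), p22 = false.
From the singleton clause (p21), p21 = true.
From the singleton clause (NOT p31), p31 = false.
From the singleton clause (p32), p32 = true.
Now (NOT p32) is unsatisfied and unit — conflict.
Both values of p11 lead to a conflict.
No assignment satisfies every clause.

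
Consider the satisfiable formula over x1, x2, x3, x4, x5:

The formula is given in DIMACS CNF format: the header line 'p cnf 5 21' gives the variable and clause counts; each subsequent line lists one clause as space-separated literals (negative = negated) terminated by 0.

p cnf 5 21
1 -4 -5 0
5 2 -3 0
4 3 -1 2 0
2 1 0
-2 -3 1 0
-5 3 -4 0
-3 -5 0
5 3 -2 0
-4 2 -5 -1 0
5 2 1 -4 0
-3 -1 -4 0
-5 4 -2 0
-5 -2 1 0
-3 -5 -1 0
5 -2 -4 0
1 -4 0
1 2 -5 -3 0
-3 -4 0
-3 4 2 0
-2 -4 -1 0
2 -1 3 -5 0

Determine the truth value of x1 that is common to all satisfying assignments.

True

Suppose x1 = False.
(x2) alone gives x2 = True.
(¬x3) alone gives x3 = False.
(x5) alone gives x5 = True.
Now (¬x5) is unsatisfied and unit — conflict.
So every satisfying assignment has x1 = True.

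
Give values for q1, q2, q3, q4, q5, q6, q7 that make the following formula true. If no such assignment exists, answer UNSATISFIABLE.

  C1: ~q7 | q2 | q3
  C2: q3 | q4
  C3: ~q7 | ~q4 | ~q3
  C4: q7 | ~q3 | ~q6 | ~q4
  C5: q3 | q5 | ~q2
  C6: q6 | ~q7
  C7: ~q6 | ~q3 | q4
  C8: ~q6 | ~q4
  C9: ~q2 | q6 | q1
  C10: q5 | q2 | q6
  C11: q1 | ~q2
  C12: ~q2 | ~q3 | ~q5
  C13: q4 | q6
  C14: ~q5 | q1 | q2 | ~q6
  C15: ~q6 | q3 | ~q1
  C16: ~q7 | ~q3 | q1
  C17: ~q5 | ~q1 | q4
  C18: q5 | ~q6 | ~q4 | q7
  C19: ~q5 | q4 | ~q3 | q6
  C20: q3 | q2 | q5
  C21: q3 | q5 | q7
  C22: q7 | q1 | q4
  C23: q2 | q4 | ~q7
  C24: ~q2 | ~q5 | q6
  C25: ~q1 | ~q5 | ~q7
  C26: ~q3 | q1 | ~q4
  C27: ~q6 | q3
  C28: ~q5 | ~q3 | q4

q1: 1; q2: 0; q3: 0; q4: 1; q5: 1; q6: 0; q7: 0

Case q3 = 0:
Unit clause (q4) forces q4 = 1.
Unit clause (~q6) forces q6 = 0.
Unit clause (~q7) forces q7 = 0.
Unit clause (q5) forces q5 = 1.
Unit clause (~q2) forces q2 = 0.
No clause remains; q1 is free.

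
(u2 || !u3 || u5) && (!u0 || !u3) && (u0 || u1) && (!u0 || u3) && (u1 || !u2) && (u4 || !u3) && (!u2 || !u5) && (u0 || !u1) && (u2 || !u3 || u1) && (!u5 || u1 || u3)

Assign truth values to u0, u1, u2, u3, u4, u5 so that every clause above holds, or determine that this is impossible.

Suppose u0 = false.
From the singleton clause (u1), u1 = true.
But (!u1) is also a unit clause — contradiction.
Backtrack on u0: now try u0 = true.
From the singleton clause (!u3), u3 = false.
But (u3) is also a unit clause — contradiction.
Both values of u0 lead to a conflict.

UNSATISFIABLE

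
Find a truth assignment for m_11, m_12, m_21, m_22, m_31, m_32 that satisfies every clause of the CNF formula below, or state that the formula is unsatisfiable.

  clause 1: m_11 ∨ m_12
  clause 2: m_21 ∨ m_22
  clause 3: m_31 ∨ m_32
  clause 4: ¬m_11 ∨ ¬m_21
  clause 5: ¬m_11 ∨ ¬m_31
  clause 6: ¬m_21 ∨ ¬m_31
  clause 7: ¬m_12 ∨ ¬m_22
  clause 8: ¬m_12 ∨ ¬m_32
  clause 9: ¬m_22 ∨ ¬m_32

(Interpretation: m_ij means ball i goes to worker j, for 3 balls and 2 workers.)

UNSATISFIABLE

Branch on m_11: set m_11 = True.
From the singleton clause (¬m_21), m_21 = False.
From the singleton clause (m_22), m_22 = True.
From the singleton clause (¬m_31), m_31 = False.
From the singleton clause (m_32), m_32 = True.
Now (¬m_32) is unsatisfied and unit — conflict.
Backtrack on m_11: now try m_11 = False.
From the singleton clause (m_12), m_12 = True.
From the singleton clause (¬m_22), m_22 = False.
From the singleton clause (m_21), m_21 = True.
From the singleton clause (¬m_31), m_31 = False.
From the singleton clause (m_32), m_32 = True.
Now (¬m_32) is unsatisfied and unit — conflict.
Neither m_11 = True nor m_11 = False works.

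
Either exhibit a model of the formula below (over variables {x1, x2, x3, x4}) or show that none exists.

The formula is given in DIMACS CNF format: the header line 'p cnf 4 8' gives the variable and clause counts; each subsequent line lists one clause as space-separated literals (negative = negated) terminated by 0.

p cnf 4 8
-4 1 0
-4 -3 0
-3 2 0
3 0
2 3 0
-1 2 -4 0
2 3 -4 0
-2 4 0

Unit clause (x3) forces x3 = True.
Unit clause (¬x4) forces x4 = False.
Unit clause (x2) forces x2 = True.
That conflicts with the unit clause (¬x2).

UNSATISFIABLE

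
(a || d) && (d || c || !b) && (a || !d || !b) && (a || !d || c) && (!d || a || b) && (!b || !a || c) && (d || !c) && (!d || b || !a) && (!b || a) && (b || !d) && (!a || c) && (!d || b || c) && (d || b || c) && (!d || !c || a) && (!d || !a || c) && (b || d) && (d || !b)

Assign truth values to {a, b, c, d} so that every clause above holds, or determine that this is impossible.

a: true; b: true; c: true; d: true

Suppose a = true.
From the singleton clause (c), c = true.
From the singleton clause (d), d = true.
From the singleton clause (b), b = true.
All clauses are satisfied.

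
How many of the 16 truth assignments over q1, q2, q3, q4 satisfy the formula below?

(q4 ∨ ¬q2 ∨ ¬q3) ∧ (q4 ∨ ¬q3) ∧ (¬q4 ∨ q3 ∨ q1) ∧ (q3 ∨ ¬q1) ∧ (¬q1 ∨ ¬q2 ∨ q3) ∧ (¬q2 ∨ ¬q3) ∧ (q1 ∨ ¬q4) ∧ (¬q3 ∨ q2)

2

There are 2^4 = 16 truth assignments over (q1, q2, q3, q4).
Split on q2. With q2 = True, the clauses containing q2 are satisfied and ¬q2 drops from the rest; 1 of the 2^3 = 8 assignments to the other variables satisfy what remains.
With q2 = False, by the same count on the reduced clause set, 1 assignment works.
Total: 1 + 1 = 2.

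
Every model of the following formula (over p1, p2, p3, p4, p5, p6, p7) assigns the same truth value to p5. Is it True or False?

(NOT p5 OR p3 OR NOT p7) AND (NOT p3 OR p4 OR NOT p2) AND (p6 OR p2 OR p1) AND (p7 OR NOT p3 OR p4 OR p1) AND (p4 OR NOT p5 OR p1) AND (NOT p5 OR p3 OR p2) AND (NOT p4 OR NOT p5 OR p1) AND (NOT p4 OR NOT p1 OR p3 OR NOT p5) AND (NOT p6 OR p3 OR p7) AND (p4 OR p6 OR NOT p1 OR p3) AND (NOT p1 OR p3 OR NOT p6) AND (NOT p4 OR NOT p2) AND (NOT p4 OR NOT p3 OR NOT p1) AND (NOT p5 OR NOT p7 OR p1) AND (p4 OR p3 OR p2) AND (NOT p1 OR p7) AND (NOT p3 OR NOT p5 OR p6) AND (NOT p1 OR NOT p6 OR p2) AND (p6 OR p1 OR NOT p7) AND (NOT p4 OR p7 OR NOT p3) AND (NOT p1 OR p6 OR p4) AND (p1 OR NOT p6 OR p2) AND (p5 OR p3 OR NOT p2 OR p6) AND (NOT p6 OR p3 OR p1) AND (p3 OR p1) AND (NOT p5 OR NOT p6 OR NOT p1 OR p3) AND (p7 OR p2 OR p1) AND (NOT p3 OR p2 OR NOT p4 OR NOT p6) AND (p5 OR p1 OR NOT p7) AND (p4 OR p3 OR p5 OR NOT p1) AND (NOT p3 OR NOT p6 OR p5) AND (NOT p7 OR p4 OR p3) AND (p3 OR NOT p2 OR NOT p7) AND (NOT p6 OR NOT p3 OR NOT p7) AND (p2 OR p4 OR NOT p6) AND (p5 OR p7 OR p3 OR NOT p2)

Suppose p5 = true.
Suppose p3 = true.
The clause (p6) is unit, so p6 = true.
The clause (NOT p7) is unit, so p7 = false.
The clause (NOT p1) is unit, so p1 = false.
The clause (p4) is unit, so p4 = true.
But (NOT p4) is also a unit clause — contradiction.
So p3 must be the other value — set p3 = false.
The clause (NOT p7) is unit, so p7 = false.
The clause (p2) is unit, so p2 = true.
The clause (NOT p6) is unit, so p6 = false.
The clause (NOT p4) is unit, so p4 = false.
The clause (p1) is unit, so p1 = true.
But (NOT p1) is also a unit clause — contradiction.
Both values of p3 lead to a conflict.
So every satisfying assignment has p5 = False.

False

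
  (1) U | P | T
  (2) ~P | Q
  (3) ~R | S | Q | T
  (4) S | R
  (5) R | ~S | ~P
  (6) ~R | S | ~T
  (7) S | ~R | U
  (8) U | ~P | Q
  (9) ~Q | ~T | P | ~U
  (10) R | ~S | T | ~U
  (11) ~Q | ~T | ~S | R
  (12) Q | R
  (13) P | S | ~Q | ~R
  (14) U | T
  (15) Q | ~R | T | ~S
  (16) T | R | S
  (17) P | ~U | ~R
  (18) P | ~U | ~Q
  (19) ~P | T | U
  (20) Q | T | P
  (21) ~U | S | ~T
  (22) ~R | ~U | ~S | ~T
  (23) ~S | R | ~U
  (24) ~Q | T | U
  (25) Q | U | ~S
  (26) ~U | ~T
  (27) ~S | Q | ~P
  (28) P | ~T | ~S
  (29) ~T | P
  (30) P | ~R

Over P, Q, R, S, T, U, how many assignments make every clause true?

3

There are 2^6 = 64 truth assignments over (P, Q, R, S, T, U).
Split on P. With P = 1, the clauses containing P are satisfied and ~P drops from the rest; 3 of the 2^5 = 32 assignments to the other variables satisfy what remains.
With P = 0, by the same count on the reduced clause set, 0 assignments work.
Total: 3 + 0 = 3.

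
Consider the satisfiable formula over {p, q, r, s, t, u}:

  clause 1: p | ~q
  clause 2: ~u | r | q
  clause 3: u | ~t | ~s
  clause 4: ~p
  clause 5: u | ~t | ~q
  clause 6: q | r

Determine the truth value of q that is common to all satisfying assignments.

False

Suppose q = 1.
The clause (p) is unit, so p = 1.
But (~p) is also a unit clause — contradiction.
So every satisfying assignment has q = False.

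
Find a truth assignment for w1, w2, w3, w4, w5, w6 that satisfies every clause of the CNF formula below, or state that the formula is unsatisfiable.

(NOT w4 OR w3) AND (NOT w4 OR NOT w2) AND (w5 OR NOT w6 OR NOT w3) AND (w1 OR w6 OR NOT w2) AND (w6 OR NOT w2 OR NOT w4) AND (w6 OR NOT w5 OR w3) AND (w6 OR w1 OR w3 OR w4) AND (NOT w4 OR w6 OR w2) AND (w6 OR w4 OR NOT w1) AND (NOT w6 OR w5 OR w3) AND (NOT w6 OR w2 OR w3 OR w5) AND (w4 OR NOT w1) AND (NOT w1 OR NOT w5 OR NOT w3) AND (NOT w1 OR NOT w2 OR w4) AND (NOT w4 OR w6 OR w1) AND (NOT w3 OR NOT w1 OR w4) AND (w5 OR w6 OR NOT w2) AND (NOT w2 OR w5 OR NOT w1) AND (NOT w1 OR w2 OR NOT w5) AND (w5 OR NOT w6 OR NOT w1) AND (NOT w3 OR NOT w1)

w1: false,  w2: false,  w3: false,  w4: false,  w5: true,  w6: true

Branch on w4: set w4 = false.
The clause (NOT w1) is unit, so w1 = false.
Branch on w6: set w6 = true.
Branch on w5: set w5 = true.
No clause remains; w2, w3 are free.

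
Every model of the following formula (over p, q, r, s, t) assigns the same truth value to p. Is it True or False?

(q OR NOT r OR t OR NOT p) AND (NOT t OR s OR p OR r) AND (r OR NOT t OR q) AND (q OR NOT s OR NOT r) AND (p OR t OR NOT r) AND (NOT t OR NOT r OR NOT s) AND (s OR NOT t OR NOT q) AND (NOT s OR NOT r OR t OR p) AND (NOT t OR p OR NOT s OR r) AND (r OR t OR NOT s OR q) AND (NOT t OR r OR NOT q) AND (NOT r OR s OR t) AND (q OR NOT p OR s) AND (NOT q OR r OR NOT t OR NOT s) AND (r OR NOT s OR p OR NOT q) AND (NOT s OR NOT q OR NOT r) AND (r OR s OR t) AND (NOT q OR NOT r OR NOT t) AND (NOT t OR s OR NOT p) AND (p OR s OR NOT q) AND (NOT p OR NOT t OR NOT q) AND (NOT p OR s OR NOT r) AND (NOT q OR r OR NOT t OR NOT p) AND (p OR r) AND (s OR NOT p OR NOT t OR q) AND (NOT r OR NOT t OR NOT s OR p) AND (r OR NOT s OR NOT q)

False

Suppose p = true.
Suppose q = true.
(NOT t) alone gives t = false.
Suppose r = false.
(s) alone gives s = true.
That conflicts with the unit clause (NOT s).
So r must be the other value — set r = true.
(s) alone gives s = true.
That conflicts with the unit clause (NOT s).
Both values of r lead to a conflict.
So q must be the other value — set q = false.
(s) alone gives s = true.
(NOT r) alone gives r = false.
(NOT t) alone gives t = false.
That conflicts with the unit clause (t).
Both values of q lead to a conflict.
So every satisfying assignment has p = False.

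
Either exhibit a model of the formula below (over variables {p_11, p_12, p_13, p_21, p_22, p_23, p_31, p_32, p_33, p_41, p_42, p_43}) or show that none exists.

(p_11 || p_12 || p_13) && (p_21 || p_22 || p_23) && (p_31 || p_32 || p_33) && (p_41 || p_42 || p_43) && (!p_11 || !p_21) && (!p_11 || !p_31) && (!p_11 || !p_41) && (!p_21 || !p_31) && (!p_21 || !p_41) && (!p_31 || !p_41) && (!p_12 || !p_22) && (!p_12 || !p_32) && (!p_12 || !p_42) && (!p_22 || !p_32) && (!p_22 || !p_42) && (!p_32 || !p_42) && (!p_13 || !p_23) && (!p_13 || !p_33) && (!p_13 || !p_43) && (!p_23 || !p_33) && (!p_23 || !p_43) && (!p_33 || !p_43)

Suppose p_11 = false.
Suppose p_12 = true.
(!p_22) alone gives p_22 = false.
(!p_32) alone gives p_32 = false.
(!p_42) alone gives p_42 = false.
Suppose p_21 = true.
(!p_31) alone gives p_31 = false.
(p_33) alone gives p_33 = true.
(!p_41) alone gives p_41 = false.
(p_43) alone gives p_43 = true.
Now (!p_43) is unsatisfied and unit — conflict.
Backtrack on p_21: now try p_21 = false.
(p_23) alone gives p_23 = true.
(!p_13) alone gives p_13 = false.
(!p_33) alone gives p_33 = false.
(p_31) alone gives p_31 = true.
(!p_41) alone gives p_41 = false.
(p_43) alone gives p_43 = true.
Now (!p_43) is unsatisfied and unit — conflict.
Either choice for p_21 ends in contradiction.
Backtrack on p_12: now try p_12 = false.
(p_13) alone gives p_13 = true.
(!p_23) alone gives p_23 = false.
(!p_33) alone gives p_33 = false.
(!p_43) alone gives p_43 = false.
Suppose p_21 = true.
(!p_31) alone gives p_31 = false.
(p_32) alone gives p_32 = true.
(!p_41) alone gives p_41 = false.
(p_42) alone gives p_42 = true.
Now (!p_42) is unsatisfied and unit — conflict.
Backtrack on p_21: now try p_21 = false.
(p_22) alone gives p_22 = true.
(!p_32) alone gives p_32 = false.
(p_31) alone gives p_31 = true.
(!p_41) alone gives p_41 = false.
(p_42) alone gives p_42 = true.
Now (!p_42) is unsatisfied and unit — conflict.
Either choice for p_21 ends in contradiction.
Either choice for p_12 ends in contradiction.
Backtrack on p_11: now try p_11 = true.
(!p_21) alone gives p_21 = false.
(!p_31) alone gives p_31 = false.
(!p_41) alone gives p_41 = false.
Suppose p_22 = true.
(!p_12) alone gives p_12 = false.
(!p_32) alone gives p_32 = false.
(p_33) alone gives p_33 = true.
(!p_42) alone gives p_42 = false.
(p_43) alone gives p_43 = true.
Now (!p_43) is unsatisfied and unit — conflict.
Backtrack on p_22: now try p_22 = false.
(p_23) alone gives p_23 = true.
(!p_13) alone gives p_13 = false.
(!p_33) alone gives p_33 = false.
(p_32) alone gives p_32 = true.
(!p_12) alone gives p_12 = false.
(!p_42) alone gives p_42 = false.
(p_43) alone gives p_43 = true.
Now (!p_43) is unsatisfied and unit — conflict.
Either choice for p_22 ends in contradiction.
Either choice for p_11 ends in contradiction.

UNSATISFIABLE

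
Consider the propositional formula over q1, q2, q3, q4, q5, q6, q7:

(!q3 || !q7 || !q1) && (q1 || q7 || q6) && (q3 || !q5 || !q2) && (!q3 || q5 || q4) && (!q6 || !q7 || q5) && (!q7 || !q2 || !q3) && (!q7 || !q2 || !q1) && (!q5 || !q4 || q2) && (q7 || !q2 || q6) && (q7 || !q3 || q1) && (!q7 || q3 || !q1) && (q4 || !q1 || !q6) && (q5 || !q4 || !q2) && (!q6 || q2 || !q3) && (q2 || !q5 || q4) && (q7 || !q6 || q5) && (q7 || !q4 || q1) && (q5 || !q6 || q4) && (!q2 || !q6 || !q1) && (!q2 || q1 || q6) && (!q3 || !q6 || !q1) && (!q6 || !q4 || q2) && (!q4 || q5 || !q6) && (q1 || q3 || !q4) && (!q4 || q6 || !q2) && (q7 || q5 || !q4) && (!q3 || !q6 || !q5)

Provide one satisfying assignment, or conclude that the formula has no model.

Suppose q3 = true.
Suppose q7 = true.
The clause (!q1) is unit, so q1 = false.
The clause (!q2) is unit, so q2 = false.
The clause (!q6) is unit, so q6 = false.
Suppose q5 = false.
The clause (q4) is unit, so q4 = true.
Every clause now holds.

q1: false,  q2: false,  q3: true,  q4: true,  q5: false,  q6: false,  q7: true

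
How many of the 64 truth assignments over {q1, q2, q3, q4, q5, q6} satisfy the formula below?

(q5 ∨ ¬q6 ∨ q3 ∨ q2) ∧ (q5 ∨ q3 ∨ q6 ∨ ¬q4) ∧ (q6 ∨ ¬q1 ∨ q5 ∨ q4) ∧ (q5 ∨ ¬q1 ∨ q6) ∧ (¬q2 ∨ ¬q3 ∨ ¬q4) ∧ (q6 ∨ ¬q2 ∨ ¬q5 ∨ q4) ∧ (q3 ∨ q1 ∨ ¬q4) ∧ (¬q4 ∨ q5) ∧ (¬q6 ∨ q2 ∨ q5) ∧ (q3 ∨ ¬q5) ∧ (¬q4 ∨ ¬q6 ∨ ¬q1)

There are 2^6 = 64 truth assignments over (q1, q2, q3, q4, q5, q6).
Split on q3. With q3 = True, the clauses containing q3 are satisfied and ¬q3 drops from the rest; 13 of the 2^5 = 32 assignments to the other variables satisfy what remains.
With q3 = False, by the same count on the reduced clause set, 4 assignments work.
(One model: q1=F, q2=F, q3=F, q4=F, q5=F, q6=F.)
Total: 13 + 4 = 17.

17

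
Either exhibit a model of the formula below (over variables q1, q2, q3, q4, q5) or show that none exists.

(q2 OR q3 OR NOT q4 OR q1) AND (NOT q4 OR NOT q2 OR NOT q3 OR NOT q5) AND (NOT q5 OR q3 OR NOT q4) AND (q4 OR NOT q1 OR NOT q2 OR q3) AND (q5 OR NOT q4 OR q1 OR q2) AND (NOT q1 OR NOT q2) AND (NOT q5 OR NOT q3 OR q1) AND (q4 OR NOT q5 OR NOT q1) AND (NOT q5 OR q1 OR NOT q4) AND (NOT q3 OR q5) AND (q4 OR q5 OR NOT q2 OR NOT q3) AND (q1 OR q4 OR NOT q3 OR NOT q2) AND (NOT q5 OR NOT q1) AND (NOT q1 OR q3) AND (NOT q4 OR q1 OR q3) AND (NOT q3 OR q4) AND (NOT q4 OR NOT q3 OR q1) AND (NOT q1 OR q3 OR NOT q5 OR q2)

q1=false,  q2=true,  q3=false,  q4=false,  q5=true

Branch on q1: set q1 = false.
Branch on q5: set q5 = true.
From the singleton clause (NOT q3), q3 = false.
From the singleton clause (NOT q4), q4 = false.
Every clause is now satisfied; q2 is unconstrained.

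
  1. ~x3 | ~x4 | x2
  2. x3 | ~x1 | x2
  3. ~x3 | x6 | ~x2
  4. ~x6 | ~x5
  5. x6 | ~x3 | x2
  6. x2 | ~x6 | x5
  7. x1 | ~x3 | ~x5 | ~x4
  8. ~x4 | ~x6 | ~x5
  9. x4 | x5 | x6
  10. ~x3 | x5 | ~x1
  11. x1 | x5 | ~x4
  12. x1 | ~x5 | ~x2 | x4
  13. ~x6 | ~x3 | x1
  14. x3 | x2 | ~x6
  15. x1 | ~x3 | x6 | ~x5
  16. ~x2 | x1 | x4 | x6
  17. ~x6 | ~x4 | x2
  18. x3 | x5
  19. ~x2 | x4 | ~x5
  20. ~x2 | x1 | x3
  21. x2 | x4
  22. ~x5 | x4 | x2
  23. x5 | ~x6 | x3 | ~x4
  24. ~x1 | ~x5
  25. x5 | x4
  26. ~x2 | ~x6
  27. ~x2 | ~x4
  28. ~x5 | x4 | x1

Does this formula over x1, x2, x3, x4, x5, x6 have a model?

Satisfiable

Suppose x6 = 0.
Suppose x3 = 0.
From the singleton clause (x5), x5 = 1.
From the singleton clause (~x1), x1 = 0.
From the singleton clause (~x2), x2 = 0.
From the singleton clause (x4), x4 = 1.
This assignment satisfies each clause.
A satisfying assignment: x1 ↦ 0,  x2 ↦ 0,  x3 ↦ 0,  x4 ↦ 1,  x5 ↦ 1,  x6 ↦ 0.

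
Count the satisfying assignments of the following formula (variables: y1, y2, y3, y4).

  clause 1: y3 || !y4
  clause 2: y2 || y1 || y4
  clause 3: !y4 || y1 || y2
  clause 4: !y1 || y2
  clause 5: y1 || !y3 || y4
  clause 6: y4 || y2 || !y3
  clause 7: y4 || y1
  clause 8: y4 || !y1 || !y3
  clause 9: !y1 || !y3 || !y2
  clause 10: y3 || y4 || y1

There are 2^4 = 16 truth assignments over (y1, y2, y3, y4).
Split on y2. With y2 = true, the clauses containing y2 are satisfied and !y2 drops from the rest; 2 of the 2^3 = 8 assignments to the other variables satisfy what remains.
With y2 = false, by the same count on the reduced clause set, 0 assignments work.
(One model: y1=F, y2=T, y3=T, y4=T.)
Total: 2 + 0 = 2.

2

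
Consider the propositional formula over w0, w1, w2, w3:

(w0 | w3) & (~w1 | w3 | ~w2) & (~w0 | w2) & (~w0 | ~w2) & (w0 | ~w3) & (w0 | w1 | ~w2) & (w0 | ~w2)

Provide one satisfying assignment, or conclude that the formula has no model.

Case w0 = 1:
(w2) alone gives w2 = 1.
Now (~w2) is unsatisfied and unit — conflict.
Backtrack on w0: now try w0 = 0.
(w3) alone gives w3 = 1.
Now (~w3) is unsatisfied and unit — conflict.
Either choice for w0 ends in contradiction.

UNSATISFIABLE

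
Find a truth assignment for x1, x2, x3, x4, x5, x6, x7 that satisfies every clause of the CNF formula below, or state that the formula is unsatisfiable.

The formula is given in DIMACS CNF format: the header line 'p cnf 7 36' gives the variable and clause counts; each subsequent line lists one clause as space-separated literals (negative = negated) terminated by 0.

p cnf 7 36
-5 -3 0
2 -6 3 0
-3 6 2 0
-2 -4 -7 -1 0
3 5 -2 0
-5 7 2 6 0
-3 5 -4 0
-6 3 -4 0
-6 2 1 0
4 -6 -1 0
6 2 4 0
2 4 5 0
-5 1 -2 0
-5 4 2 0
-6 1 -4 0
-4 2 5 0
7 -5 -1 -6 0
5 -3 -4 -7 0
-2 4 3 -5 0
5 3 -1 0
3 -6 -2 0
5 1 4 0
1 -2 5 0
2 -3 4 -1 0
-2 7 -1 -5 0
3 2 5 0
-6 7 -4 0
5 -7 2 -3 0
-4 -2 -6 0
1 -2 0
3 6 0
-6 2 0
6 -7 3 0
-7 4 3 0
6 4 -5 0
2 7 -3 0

x1 ↦ True,  x2 ↦ True,  x3 ↦ True,  x4 ↦ False,  x5 ↦ False,  x6 ↦ False,  x7 ↦ True

Branch on x5: set x5 = False.
Branch on x3: set x3 = True.
Unit clause (¬x4) forces x4 = False.
Unit clause (x2) forces x2 = True.
Unit clause (x1) forces x1 = True.
Unit clause (¬x6) forces x6 = False.
All clauses hold; x7 can take either value.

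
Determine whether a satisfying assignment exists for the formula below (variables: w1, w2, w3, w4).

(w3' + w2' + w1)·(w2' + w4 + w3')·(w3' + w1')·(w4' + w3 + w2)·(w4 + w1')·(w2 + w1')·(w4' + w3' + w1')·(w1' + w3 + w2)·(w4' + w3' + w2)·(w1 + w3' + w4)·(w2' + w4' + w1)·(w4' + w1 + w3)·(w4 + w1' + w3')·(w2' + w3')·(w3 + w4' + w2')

Yes

Branch on w3: set w3 = 0.
Branch on w4: set w4 = 0.
Unit clause (w1') forces w1 = 0.
All clauses hold; w2 can take either value.
A satisfying assignment: w1 ↦ 0, w2 ↦ 0, w3 ↦ 0, w4 ↦ 0.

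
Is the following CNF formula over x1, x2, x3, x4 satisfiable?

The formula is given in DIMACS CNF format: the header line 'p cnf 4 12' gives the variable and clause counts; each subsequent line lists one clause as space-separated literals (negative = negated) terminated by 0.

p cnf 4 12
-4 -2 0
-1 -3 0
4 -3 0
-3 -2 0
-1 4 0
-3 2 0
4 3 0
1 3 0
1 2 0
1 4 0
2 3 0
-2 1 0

Try x4 = False.
Unit clause (¬x3) forces x3 = False.
That conflicts with the unit clause (x3).
Undo x4 and try x4 = True.
Unit clause (¬x2) forces x2 = False.
Unit clause (¬x3) forces x3 = False.
That conflicts with the unit clause (x3).
Neither x4 = True nor x4 = False works.
No assignment satisfies every clause.

Unsatisfiable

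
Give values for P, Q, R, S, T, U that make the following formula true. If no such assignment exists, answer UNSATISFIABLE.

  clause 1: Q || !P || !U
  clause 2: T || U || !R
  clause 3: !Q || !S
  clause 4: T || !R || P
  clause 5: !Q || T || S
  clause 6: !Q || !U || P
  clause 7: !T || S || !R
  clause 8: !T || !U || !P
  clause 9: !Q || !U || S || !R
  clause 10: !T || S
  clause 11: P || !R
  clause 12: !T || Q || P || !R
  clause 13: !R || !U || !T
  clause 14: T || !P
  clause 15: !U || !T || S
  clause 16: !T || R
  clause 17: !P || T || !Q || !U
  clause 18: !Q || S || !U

P: false; Q: false; R: false; S: false; T: false; U: true

Try Q = false.
Try P = false.
Unit clause (!R) forces R = false.
Unit clause (!T) forces T = false.
All clauses hold; S, U can take either value.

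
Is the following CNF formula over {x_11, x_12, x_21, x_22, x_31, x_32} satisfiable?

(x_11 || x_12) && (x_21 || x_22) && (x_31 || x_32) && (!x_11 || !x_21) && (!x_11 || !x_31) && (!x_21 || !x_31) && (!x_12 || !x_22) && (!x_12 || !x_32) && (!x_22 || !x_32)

Unsatisfiable

Try x_11 = true.
From the singleton clause (!x_21), x_21 = false.
From the singleton clause (x_22), x_22 = true.
From the singleton clause (!x_31), x_31 = false.
From the singleton clause (x_32), x_32 = true.
That conflicts with the unit clause (!x_32).
That branch fails; take x_11 = false instead.
From the singleton clause (x_12), x_12 = true.
From the singleton clause (!x_22), x_22 = false.
From the singleton clause (x_21), x_21 = true.
From the singleton clause (!x_31), x_31 = false.
From the singleton clause (x_32), x_32 = true.
That conflicts with the unit clause (!x_32).
Neither x_11 = true nor x_11 = false works.
No assignment satisfies every clause.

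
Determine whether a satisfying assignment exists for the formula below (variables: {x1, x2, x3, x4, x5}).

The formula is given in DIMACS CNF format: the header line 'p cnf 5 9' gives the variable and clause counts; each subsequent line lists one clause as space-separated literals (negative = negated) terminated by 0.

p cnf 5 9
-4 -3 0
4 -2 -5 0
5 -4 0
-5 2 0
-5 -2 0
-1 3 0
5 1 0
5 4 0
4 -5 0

No

Suppose x4 = False.
The clause (x5) is unit, so x5 = True.
Now (¬x5) is unsatisfied and unit — conflict.
That branch fails; take x4 = True instead.
The clause (¬x3) is unit, so x3 = False.
The clause (x5) is unit, so x5 = True.
The clause (x2) is unit, so x2 = True.
Now (¬x2) is unsatisfied and unit — conflict.
Neither x4 = True nor x4 = False works.
No assignment satisfies every clause.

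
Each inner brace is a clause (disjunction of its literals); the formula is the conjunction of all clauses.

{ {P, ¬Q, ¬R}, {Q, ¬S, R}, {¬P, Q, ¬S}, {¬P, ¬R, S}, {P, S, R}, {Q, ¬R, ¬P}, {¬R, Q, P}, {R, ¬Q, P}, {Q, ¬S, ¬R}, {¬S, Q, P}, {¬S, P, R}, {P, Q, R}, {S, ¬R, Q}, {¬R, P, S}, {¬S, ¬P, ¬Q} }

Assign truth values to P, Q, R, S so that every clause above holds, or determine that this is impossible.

P ↦ True; Q ↦ False; R ↦ False; S ↦ False

Case P = True:
Case Q = False:
Unit clause (¬S) forces S = False.
Unit clause (¬R) forces R = False.
All clauses are satisfied.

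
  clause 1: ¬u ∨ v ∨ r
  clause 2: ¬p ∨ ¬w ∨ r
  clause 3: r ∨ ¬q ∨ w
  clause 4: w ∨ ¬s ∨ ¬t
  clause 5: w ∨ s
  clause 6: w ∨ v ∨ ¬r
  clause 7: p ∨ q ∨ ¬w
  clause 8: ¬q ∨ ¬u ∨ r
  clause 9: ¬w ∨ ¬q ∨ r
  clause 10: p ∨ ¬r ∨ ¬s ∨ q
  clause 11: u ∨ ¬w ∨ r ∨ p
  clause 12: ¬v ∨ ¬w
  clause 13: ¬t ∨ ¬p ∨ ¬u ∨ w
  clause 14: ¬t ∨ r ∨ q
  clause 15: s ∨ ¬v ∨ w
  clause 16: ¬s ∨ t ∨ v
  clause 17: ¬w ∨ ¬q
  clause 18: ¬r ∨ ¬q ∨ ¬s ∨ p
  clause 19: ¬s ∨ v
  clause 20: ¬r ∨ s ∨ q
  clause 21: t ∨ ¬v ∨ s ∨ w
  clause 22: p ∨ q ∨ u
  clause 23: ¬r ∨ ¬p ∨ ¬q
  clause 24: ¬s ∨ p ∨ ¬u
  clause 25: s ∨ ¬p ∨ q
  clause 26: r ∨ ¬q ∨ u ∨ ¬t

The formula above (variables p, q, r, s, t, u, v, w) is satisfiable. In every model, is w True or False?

False

Suppose w = True.
(¬v) alone gives v = False.
(¬q) alone gives q = False.
(p) alone gives p = True.
(r) alone gives r = True.
(¬s) alone gives s = False.
But (s) is also a unit clause — contradiction.
So every satisfying assignment has w = False.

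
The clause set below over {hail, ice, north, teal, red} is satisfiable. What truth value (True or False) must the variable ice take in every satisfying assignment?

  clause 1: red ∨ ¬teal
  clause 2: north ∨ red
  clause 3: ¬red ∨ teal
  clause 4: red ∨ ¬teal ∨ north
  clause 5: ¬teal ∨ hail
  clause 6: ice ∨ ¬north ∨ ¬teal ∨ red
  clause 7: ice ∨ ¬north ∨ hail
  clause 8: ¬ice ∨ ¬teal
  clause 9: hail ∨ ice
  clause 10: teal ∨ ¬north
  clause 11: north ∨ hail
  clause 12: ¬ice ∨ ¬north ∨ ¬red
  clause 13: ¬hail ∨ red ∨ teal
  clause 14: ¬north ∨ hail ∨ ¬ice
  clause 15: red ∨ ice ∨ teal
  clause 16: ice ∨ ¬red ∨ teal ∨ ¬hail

Suppose ice = True.
Unit clause (¬teal) forces teal = False.
Unit clause (¬red) forces red = False.
Unit clause (north) forces north = True.
But (¬north) is also a unit clause — contradiction.
So every satisfying assignment has ice = False.

False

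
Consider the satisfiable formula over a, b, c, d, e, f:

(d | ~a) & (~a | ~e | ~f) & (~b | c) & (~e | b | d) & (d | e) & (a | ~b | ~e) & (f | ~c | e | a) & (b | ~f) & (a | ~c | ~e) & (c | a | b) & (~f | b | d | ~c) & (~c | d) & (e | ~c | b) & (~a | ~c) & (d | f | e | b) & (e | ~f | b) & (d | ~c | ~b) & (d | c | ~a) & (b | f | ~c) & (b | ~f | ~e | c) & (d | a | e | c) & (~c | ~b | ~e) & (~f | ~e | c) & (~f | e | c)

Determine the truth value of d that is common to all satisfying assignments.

True

Suppose d = 0.
(~a) alone gives a = 0.
(e) alone gives e = 1.
(b) alone gives b = 1.
That conflicts with the unit clause (~b).
So every satisfying assignment has d = True.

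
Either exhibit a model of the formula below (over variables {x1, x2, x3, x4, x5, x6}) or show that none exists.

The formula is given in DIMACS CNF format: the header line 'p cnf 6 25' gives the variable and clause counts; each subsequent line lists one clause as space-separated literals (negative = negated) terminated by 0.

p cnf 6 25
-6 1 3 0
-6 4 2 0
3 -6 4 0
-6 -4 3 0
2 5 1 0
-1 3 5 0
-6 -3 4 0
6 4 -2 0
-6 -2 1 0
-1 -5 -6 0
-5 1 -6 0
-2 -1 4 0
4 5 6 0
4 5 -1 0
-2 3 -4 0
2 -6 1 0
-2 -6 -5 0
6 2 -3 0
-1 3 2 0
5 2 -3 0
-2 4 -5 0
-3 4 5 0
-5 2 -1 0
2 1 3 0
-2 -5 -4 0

x1 ↦ False; x2 ↦ True; x3 ↦ True; x4 ↦ True; x5 ↦ False; x6 ↦ False

Suppose x6 = False.
Suppose x4 = True.
Suppose x2 = True.
Unit clause (x3) forces x3 = True.
Unit clause (¬x5) forces x5 = False.
No clause remains; x1 is free.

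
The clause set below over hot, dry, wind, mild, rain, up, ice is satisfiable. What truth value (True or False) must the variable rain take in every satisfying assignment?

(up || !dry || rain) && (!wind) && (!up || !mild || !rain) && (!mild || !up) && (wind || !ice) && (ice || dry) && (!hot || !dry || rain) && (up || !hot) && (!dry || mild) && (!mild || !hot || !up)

Suppose rain = false.
Unit clause (!wind) forces wind = false.
Unit clause (!ice) forces ice = false.
Unit clause (dry) forces dry = true.
Unit clause (up) forces up = true.
Unit clause (!mild) forces mild = false.
That conflicts with the unit clause (mild).
So every satisfying assignment has rain = True.

True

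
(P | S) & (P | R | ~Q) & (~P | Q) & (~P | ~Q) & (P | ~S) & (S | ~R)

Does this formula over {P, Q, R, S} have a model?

Suppose P = 1.
The clause (Q) is unit, so Q = 1.
But (~Q) is also a unit clause — contradiction.
That branch fails; take P = 0 instead.
The clause (S) is unit, so S = 1.
But (~S) is also a unit clause — contradiction.
Neither P = 1 nor P = 0 works.
No assignment satisfies every clause.

No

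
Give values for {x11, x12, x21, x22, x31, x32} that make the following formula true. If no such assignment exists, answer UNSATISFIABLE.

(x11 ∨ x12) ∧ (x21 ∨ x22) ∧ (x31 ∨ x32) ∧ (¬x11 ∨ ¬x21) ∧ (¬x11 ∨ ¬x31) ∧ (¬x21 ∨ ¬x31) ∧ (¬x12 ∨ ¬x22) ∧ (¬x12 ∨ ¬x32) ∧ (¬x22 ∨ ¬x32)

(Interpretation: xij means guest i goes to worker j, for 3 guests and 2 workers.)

Suppose x11 = True.
The clause (¬x21) is unit, so x21 = False.
The clause (x22) is unit, so x22 = True.
The clause (¬x31) is unit, so x31 = False.
The clause (x32) is unit, so x32 = True.
Now (¬x32) is unsatisfied and unit — conflict.
Undo x11 and try x11 = False.
The clause (x12) is unit, so x12 = True.
The clause (¬x22) is unit, so x22 = False.
The clause (x21) is unit, so x21 = True.
The clause (¬x31) is unit, so x31 = False.
The clause (x32) is unit, so x32 = True.
Now (¬x32) is unsatisfied and unit — conflict.
Either choice for x11 ends in contradiction.

UNSATISFIABLE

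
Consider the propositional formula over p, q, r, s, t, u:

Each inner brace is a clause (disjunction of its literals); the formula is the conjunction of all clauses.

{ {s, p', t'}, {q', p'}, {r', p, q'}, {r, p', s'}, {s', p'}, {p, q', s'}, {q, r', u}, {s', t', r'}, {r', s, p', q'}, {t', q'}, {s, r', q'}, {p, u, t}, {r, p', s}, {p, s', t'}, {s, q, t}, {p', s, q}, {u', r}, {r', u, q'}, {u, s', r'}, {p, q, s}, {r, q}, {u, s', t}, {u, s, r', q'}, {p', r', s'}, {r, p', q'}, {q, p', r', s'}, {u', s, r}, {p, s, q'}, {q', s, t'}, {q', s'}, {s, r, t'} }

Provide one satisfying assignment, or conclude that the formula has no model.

Try q = 0.
From the singleton clause (r), r = 1.
From the singleton clause (u), u = 1.
Try s = 1.
From the singleton clause (p'), p = 0.
From the singleton clause (t'), t = 0.
This assignment satisfies each clause.

p: 0, q: 0, r: 1, s: 1, t: 0, u: 1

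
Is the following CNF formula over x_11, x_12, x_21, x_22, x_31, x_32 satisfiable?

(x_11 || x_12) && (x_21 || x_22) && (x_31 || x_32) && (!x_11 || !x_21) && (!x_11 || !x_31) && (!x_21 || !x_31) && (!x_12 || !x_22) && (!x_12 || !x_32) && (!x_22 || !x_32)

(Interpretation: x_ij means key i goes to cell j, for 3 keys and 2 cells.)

No, unsatisfiable

Suppose x_11 = true.
The clause (!x_21) is unit, so x_21 = false.
The clause (x_22) is unit, so x_22 = true.
The clause (!x_31) is unit, so x_31 = false.
The clause (x_32) is unit, so x_32 = true.
Now (!x_32) is unsatisfied and unit — conflict.
That branch fails; take x_11 = false instead.
The clause (x_12) is unit, so x_12 = true.
The clause (!x_22) is unit, so x_22 = false.
The clause (x_21) is unit, so x_21 = true.
The clause (!x_31) is unit, so x_31 = false.
The clause (x_32) is unit, so x_32 = true.
Now (!x_32) is unsatisfied and unit — conflict.
Neither x_11 = true nor x_11 = false works.
No assignment satisfies every clause.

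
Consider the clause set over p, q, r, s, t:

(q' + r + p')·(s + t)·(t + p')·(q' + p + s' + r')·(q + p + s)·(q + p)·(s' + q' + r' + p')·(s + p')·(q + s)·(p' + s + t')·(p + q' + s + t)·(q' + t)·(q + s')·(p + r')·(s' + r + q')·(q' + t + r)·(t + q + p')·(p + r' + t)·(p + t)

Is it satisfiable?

Yes

Suppose s = 0.
From the singleton clause (t), t = 1.
From the singleton clause (p'), p = 0.
From the singleton clause (q), q = 1.
From the singleton clause (r'), r = 0.
This assignment satisfies each clause.
A satisfying assignment: p=0, q=1, r=0, s=0, t=1.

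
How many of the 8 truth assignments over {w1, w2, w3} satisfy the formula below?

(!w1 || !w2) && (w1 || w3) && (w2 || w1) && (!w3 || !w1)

There are 2^3 = 8 truth assignments over (w1, w2, w3).
Check each against the 4 clauses (columns in the order w1, w2, w3):
  F F F  ✗ fails (w1 || w3)
  F F T  ✗ fails (w2 || w1)
  F T F  ✗ fails (w1 || w3)
  F T T  ✓ satisfies all
  T F F  ✓ satisfies all
  T F T  ✗ fails (!w3 || !w1)
  T T F  ✗ fails (!w1 || !w2)
  T T T  ✗ fails (!w1 || !w2)
2 of the 8 rows are models.

2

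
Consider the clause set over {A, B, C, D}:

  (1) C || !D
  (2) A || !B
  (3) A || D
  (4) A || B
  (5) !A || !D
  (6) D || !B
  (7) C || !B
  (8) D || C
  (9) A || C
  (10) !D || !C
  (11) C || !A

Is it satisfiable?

Branch on C: set C = true.
The clause (!D) is unit, so D = false.
The clause (A) is unit, so A = true.
The clause (!B) is unit, so B = false.
All clauses are satisfied.
A satisfying assignment: A ↦ true, B ↦ false, C ↦ true, D ↦ false.

Satisfiable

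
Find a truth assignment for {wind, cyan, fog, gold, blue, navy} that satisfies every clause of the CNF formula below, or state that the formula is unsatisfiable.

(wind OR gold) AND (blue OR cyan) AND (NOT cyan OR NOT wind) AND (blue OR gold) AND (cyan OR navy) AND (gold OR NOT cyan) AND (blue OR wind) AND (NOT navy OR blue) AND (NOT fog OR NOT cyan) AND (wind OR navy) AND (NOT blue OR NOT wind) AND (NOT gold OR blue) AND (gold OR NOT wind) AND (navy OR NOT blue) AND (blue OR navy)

wind=false; cyan=false; fog=true; gold=true; blue=true; navy=true

Suppose wind = false.
(gold) alone gives gold = true.
(blue) alone gives blue = true.
(navy) alone gives navy = true.
Suppose fog = true.
(NOT cyan) alone gives cyan = false.
All clauses are satisfied.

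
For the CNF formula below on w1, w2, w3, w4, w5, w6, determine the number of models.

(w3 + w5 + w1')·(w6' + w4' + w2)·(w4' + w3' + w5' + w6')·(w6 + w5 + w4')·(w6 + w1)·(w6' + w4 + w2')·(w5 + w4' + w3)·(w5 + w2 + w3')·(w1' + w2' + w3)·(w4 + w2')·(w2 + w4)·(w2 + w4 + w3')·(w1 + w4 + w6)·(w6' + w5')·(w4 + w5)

There are 2^6 = 64 truth assignments over (w1, w2, w3, w4, w5, w6).
Split on w2. With w2 = 1, the clauses containing w2 are satisfied and w2' drops from the rest; 3 of the 2^5 = 32 assignments to the other variables satisfy what remains.
With w2 = 0, by the same count on the reduced clause set, 2 assignments work.
Total: 3 + 2 = 5.

5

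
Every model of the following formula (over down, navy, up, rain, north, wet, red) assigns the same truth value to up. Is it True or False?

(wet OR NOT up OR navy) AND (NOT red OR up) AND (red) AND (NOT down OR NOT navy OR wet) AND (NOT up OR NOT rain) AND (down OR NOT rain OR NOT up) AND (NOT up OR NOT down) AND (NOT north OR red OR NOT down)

True

Suppose up = false.
From the singleton clause (NOT red), red = false.
Now (red) is unsatisfied and unit — conflict.
So every satisfying assignment has up = True.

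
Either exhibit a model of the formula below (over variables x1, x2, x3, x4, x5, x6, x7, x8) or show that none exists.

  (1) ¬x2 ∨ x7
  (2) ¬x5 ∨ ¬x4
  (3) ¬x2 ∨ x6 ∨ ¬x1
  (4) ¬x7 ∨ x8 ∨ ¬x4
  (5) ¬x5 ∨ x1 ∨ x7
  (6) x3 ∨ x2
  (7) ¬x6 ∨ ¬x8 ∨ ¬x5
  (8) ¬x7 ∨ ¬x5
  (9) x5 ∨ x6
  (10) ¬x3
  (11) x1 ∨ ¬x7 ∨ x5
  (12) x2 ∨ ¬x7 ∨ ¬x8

x1=True, x2=True, x3=False, x4=True, x5=False, x6=True, x7=True, x8=True

The clause (¬x3) is unit, so x3 = False.
The clause (x2) is unit, so x2 = True.
The clause (x7) is unit, so x7 = True.
The clause (¬x5) is unit, so x5 = False.
The clause (x6) is unit, so x6 = True.
The clause (x1) is unit, so x1 = True.
Branch on x8: set x8 = True.
No clause remains; x4 is free.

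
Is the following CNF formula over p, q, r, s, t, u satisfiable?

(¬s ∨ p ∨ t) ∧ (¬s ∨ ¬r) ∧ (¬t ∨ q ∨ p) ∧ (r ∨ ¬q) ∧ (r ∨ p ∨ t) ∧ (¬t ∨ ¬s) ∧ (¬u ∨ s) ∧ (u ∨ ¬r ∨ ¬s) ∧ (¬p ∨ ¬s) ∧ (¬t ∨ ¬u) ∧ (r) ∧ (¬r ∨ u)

No

From the singleton clause (r), r = True.
From the singleton clause (¬s), s = False.
From the singleton clause (¬u), u = False.
That conflicts with the unit clause (u).
No assignment satisfies every clause.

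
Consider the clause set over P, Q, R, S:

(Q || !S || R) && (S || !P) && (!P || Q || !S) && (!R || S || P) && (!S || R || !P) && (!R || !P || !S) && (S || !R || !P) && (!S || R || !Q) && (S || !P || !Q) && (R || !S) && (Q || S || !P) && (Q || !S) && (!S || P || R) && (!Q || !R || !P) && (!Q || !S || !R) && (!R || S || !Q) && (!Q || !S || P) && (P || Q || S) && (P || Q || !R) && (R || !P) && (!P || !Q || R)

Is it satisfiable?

Satisfiable

Try S = false.
From the singleton clause (!P), P = false.
From the singleton clause (!R), R = false.
From the singleton clause (Q), Q = true.
All clauses are satisfied.
A satisfying assignment: P: false, Q: true, R: false, S: false.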